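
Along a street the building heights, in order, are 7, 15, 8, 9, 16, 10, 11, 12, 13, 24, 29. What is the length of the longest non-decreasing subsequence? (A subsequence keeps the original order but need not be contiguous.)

9

Track the smallest tail for each achievable length (allowing ties):
7 → extends → [7]
15 → extends → [7, 15]
8 → replaces 15 → [7, 8]
9 → extends → [7, 8, 9]
16 → extends → [7, 8, 9, 16]
10 → replaces 16 → [7, 8, 9, 10]
11 → extends → [7, 8, 9, 10, 11]
12 → extends → [7, 8, 9, 10, 11, 12]
13 → extends → [7, 8, 9, 10, 11, 12, 13]
24 → extends → [7, 8, 9, 10, 11, 12, 13, 24]
29 → extends → [7, 8, 9, 10, 11, 12, 13, 24, 29]
Nine tails, so the longest non-decreasing subsequence has length 9 (e.g. 7, 8, 9, 10, 11, 12, 13, 24, 29).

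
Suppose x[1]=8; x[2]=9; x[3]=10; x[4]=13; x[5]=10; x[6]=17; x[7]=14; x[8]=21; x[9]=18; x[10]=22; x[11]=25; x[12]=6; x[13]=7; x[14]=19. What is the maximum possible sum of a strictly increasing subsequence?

125

Let S[i] be the best sum of a strictly increasing subsequence ending at i:
i:       1   2   3   4   5   6   7   8   9  10  11  12  13  14
x[i]:    8   9  10  13  10  17  14  21  18  22  25   6   7  19
S:       8  17  27  40  27  57  54  78  75 100 125   6  13  94
Maximum is 125 (e.g. 8 + 9 + 10 + 13 + 17 + 21 + 22 + 25).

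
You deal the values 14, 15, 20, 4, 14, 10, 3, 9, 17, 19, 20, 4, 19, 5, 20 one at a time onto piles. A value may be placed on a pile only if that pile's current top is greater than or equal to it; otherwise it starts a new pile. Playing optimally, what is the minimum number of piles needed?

Place each on the leftmost legal pile:
14 → new pile 1 (tops now [14])
15 → new pile 2 (tops now [14, 15])
20 → new pile 3 (tops now [14, 15, 20])
4 → pile 1 (tops now [4, 15, 20])
14 → pile 2 (tops now [4, 14, 20])
10 → pile 2 (tops now [4, 10, 20])
3 → pile 1 (tops now [3, 10, 20])
9 → pile 2 (tops now [3, 9, 20])
17 → pile 3 (tops now [3, 9, 17])
19 → new pile 4 (tops now [3, 9, 17, 19])
20 → new pile 5 (tops now [3, 9, 17, 19, 20])
4 → pile 2 (tops now [3, 4, 17, 19, 20])
19 → pile 4 (tops now [3, 4, 17, 19, 20])
5 → pile 3 (tops now [3, 4, 5, 19, 20])
20 → pile 5 (tops now [3, 4, 5, 19, 20])
Five piles.

5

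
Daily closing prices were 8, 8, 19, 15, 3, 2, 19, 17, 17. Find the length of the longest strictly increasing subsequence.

3

Track the smallest tail for each achievable length (strict):
8 → extends → [8]
8 → already a tail → [8]
19 → extends → [8, 19]
15 → replaces 19 → [8, 15]
3 → replaces 8 → [3, 15]
2 → replaces 3 → [2, 15]
19 → extends → [2, 15, 19]
17 → replaces 19 → [2, 15, 17]
17 → already a tail → [2, 15, 17]
Three tails, so the longest strictly increasing subsequence has length 3 (e.g. 8, 15, 19).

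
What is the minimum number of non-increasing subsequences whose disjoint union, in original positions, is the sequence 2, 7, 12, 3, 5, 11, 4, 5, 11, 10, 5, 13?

6

Place each on the leftmost legal pile:
2 → new pile 1 (tops now [2])
7 → new pile 2 (tops now [2, 7])
12 → new pile 3 (tops now [2, 7, 12])
3 → pile 2 (tops now [2, 3, 12])
5 → pile 3 (tops now [2, 3, 5])
11 → new pile 4 (tops now [2, 3, 5, 11])
4 → pile 3 (tops now [2, 3, 4, 11])
5 → pile 4 (tops now [2, 3, 4, 5])
11 → new pile 5 (tops now [2, 3, 4, 5, 11])
10 → pile 5 (tops now [2, 3, 4, 5, 10])
5 → pile 4 (tops now [2, 3, 4, 5, 10])
13 → new pile 6 (tops now [2, 3, 4, 5, 10, 13])
Six piles.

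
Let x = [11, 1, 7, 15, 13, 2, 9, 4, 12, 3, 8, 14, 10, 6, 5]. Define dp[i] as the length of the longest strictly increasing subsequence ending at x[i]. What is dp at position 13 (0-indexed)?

4

dp[i] = 1 + max{dp[j] : j<i, x[j]<x[i]} (or 1 if no such j):
i:      0  1  2  3  4  5  6  7  8  9 10 11 12 13 14
x[i]:  11  1  7 15 13  2  9  4 12  3  8 14 10  6  5
dp:     1  1  2  3  3  2  3  3  4  3  4  5  5  4  4
At index 13 the value is 4.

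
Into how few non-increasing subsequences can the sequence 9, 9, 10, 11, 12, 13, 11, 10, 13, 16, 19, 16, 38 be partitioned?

Place each on the leftmost legal pile:
9 → new pile 1 (tops now [9])
9 → pile 1 (tops now [9])
10 → new pile 2 (tops now [9, 10])
11 → new pile 3 (tops now [9, 10, 11])
12 → new pile 4 (tops now [9, 10, 11, 12])
13 → new pile 5 (tops now [9, 10, 11, 12, 13])
11 → pile 3 (tops now [9, 10, 11, 12, 13])
10 → pile 2 (tops now [9, 10, 11, 12, 13])
13 → pile 5 (tops now [9, 10, 11, 12, 13])
16 → new pile 6 (tops now [9, 10, 11, 12, 13, 16])
19 → new pile 7 (tops now [9, 10, 11, 12, 13, 16, 19])
16 → pile 6 (tops now [9, 10, 11, 12, 13, 16, 19])
38 → new pile 8 (tops now [9, 10, 11, 12, 13, 16, 19, 38])
Eight piles.

8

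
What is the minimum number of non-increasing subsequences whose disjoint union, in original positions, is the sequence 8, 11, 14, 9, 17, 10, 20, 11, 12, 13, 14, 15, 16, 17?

10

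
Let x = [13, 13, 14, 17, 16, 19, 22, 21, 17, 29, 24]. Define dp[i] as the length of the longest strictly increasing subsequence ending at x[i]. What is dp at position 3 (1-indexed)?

dp[i] = 1 + max{dp[j] : j<i, x[j]<x[i]} (or 1 if no such j):
i:      1  2  3  4  5  6  7  8  9 10 11
x[i]:  13 13 14 17 16 19 22 21 17 29 24
dp:     1  1  2  3  3  4  5  5  4  6  6
At index 3 the value is 2.

2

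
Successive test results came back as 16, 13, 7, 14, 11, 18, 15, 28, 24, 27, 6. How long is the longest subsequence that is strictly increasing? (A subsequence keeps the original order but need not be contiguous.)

5

Let dp[i] be the length of the longest such subsequence ending at index i:
i:      1  2  3  4  5  6  7  8  9 10 11
a[i]:  16 13  7 14 11 18 15 28 24 27  6
dp:     1  1  1  2  2  3  3  4  4  5  1
Maximum dp value is 5.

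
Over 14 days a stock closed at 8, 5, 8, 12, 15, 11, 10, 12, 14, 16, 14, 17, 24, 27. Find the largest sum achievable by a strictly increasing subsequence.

Let S[i] be the best sum of a strictly increasing subsequence ending at i:
i:       1   2   3   4   5   6   7   8   9  10  11  12  13  14
a[i]:    8   5   8  12  15  11  10  12  14  16  14  17  24  27
S:       8   5  13  25  40  24  23  36  50  66  50  83 107 134
Maximum is 134 (e.g. 5 + 8 + 11 + 12 + 14 + 16 + 17 + 24 + 27).

134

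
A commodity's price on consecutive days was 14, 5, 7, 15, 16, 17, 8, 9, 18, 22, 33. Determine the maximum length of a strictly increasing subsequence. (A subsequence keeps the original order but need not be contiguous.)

Track the smallest tail for each achievable length (strict):
14 → extends → [14]
5 → replaces 14 → [5]
7 → extends → [5, 7]
15 → extends → [5, 7, 15]
16 → extends → [5, 7, 15, 16]
17 → extends → [5, 7, 15, 16, 17]
8 → replaces 15 → [5, 7, 8, 16, 17]
9 → replaces 16 → [5, 7, 8, 9, 17]
18 → extends → [5, 7, 8, 9, 17, 18]
22 → extends → [5, 7, 8, 9, 17, 18, 22]
33 → extends → [5, 7, 8, 9, 17, 18, 22, 33]
Eight tails, so the longest strictly increasing subsequence has length 8 (e.g. 5, 7, 15, 16, 17, 18, 22, 33).

8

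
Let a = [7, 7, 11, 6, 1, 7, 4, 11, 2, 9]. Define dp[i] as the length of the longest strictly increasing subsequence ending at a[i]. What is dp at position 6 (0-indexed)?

2

dp[i] = 1 + max{dp[j] : j<i, a[j]<a[i]} (or 1 if no such j):
i:      0  1  2  3  4  5  6  7  8  9
a[i]:   7  7 11  6  1  7  4 11  2  9
dp:     1  1  2  1  1  2  2  3  2  3
At index 6 the value is 2.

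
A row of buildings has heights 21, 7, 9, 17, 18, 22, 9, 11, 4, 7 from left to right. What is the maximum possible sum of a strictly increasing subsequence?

73

Let S[i] be the best sum of a strictly increasing subsequence ending at i:
i:      1  2  3  4  5  6  7  8  9 10
a[i]:  21  7  9 17 18 22  9 11  4  7
S:     21  7 16 33 51 73 16 27  4 11
Maximum is 73 (e.g. 7 + 9 + 17 + 18 + 22).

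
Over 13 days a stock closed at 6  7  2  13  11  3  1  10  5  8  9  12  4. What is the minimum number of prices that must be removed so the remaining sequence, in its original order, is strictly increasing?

7

Fewest deletions = n − (longest strictly increasing subsequence).
Patience tails:
6 → extends → [6]
7 → extends → [6, 7]
2 → replaces 6 → [2, 7]
13 → extends → [2, 7, 13]
11 → replaces 13 → [2, 7, 11]
3 → replaces 7 → [2, 3, 11]
1 → replaces 2 → [1, 3, 11]
10 → replaces 11 → [1, 3, 10]
5 → replaces 10 → [1, 3, 5]
8 → extends → [1, 3, 5, 8]
9 → extends → [1, 3, 5, 8, 9]
12 → extends → [1, 3, 5, 8, 9, 12]
4 → replaces 5 → [1, 3, 4, 8, 9, 12]
Longest strictly increasing subsequence has length 6, so deletions = 13 − 6 = 7.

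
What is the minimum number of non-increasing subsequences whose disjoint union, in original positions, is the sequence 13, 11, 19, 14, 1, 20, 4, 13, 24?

4

Place each on the leftmost legal pile:
13 → new pile 1 (tops now [13])
11 → pile 1 (tops now [11])
19 → new pile 2 (tops now [11, 19])
14 → pile 2 (tops now [11, 14])
1 → pile 1 (tops now [1, 14])
20 → new pile 3 (tops now [1, 14, 20])
4 → pile 2 (tops now [1, 4, 20])
13 → pile 3 (tops now [1, 4, 13])
24 → new pile 4 (tops now [1, 4, 13, 24])
Four piles.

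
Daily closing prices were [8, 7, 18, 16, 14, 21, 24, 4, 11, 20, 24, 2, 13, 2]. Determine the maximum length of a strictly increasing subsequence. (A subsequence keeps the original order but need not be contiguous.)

Track the smallest tail for each achievable length (strict):
8 → extends → [8]
7 → replaces 8 → [7]
18 → extends → [7, 18]
16 → replaces 18 → [7, 16]
14 → replaces 16 → [7, 14]
21 → extends → [7, 14, 21]
24 → extends → [7, 14, 21, 24]
4 → replaces 7 → [4, 14, 21, 24]
11 → replaces 14 → [4, 11, 21, 24]
20 → replaces 21 → [4, 11, 20, 24]
24 → already a tail → [4, 11, 20, 24]
2 → replaces 4 → [2, 11, 20, 24]
13 → replaces 20 → [2, 11, 13, 24]
2 → already a tail → [2, 11, 13, 24]
Four tails, so the longest strictly increasing subsequence has length 4 (e.g. 8, 18, 21, 24).

4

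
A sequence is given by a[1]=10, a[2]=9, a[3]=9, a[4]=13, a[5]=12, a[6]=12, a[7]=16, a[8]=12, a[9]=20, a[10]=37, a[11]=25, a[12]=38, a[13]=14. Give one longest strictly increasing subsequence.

Patience tails give the LIS length; then backtrack through the dp parents:
10 → extends → [10]
9 → replaces 10 → [9]
9 → already a tail → [9]
13 → extends → [9, 13]
12 → replaces 13 → [9, 12]
12 → already a tail → [9, 12]
16 → extends → [9, 12, 16]
12 → already a tail → [9, 12, 16]
20 → extends → [9, 12, 16, 20]
37 → extends → [9, 12, 16, 20, 37]
25 → replaces 37 → [9, 12, 16, 20, 25]
38 → extends → [9, 12, 16, 20, 25, 38]
14 → replaces 16 → [9, 12, 14, 20, 25, 38]
Length 6; one witness is 10, 13, 16, 20, 37, 38.

10, 13, 16, 20, 37, 38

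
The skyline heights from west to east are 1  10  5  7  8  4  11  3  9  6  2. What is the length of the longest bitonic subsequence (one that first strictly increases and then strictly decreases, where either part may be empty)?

8

inc[i] = longest strictly increasing subsequence ending at i; dec[i] = longest strictly decreasing subsequence starting at i:
i:      1  2  3  4  5  6  7  8  9 10 11
a[i]:   1 10  5  7  8  4 11  3  9  6  2
inc:    1  2  2  3  4  2  5  2  5  3  2
dec:    1  5  4  4  4  3  4  2  3  2  1
Best peak at i=7 (value 11): inc=5, dec=4, length 5+4−1 = 8.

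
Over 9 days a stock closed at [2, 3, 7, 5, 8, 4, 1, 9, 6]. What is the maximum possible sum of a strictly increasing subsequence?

29

Let S[i] be the best sum of a strictly increasing subsequence ending at i:
i:      1  2  3  4  5  6  7  8  9
a[i]:   2  3  7  5  8  4  1  9  6
S:      2  5 12 10 20  9  1 29 16
Maximum is 29 (e.g. 2 + 3 + 7 + 8 + 9).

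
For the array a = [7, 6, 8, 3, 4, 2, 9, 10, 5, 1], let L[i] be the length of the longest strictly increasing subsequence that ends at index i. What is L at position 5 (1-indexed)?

dp[i] = 1 + max{dp[j] : j<i, a[j]<a[i]} (or 1 if no such j):
i:      1  2  3  4  5  6  7  8  9 10
a[i]:   7  6  8  3  4  2  9 10  5  1
dp:     1  1  2  1  2  1  3  4  3  1
At index 5 the value is 2.

2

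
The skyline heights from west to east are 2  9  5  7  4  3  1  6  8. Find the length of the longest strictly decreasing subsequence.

Negate each value so 'decreasing' becomes 'increasing', then run patience tails on the negated sequence:
-2 → extends → [-2]
-9 → replaces -2 → [-9]
-5 → extends → [-9, -5]
-7 → replaces -5 → [-9, -7]
-4 → extends → [-9, -7, -4]
-3 → extends → [-9, -7, -4, -3]
-1 → extends → [-9, -7, -4, -3, -1]
-6 → replaces -4 → [-9, -7, -6, -3, -1]
-8 → replaces -7 → [-9, -8, -6, -3, -1]
Five tails, so the longest strictly decreasing subsequence of the original has length 5.

5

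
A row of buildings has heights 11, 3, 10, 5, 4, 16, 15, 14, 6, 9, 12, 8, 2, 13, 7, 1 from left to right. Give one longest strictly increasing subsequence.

3, 5, 6, 9, 12, 13

Patience tails give the LIS length; then backtrack through the dp parents:
11 → extends → [11]
3 → replaces 11 → [3]
10 → extends → [3, 10]
5 → replaces 10 → [3, 5]
4 → replaces 5 → [3, 4]
16 → extends → [3, 4, 16]
15 → replaces 16 → [3, 4, 15]
14 → replaces 15 → [3, 4, 14]
6 → replaces 14 → [3, 4, 6]
9 → extends → [3, 4, 6, 9]
12 → extends → [3, 4, 6, 9, 12]
8 → replaces 9 → [3, 4, 6, 8, 12]
2 → replaces 3 → [2, 4, 6, 8, 12]
13 → extends → [2, 4, 6, 8, 12, 13]
7 → replaces 8 → [2, 4, 6, 7, 12, 13]
1 → replaces 2 → [1, 4, 6, 7, 12, 13]
Length 6; one witness is 3, 5, 6, 9, 12, 13.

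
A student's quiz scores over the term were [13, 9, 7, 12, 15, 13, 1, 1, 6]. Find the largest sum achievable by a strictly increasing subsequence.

Let S[i] be the best sum of a strictly increasing subsequence ending at i:
i:      1  2  3  4  5  6  7  8  9
a[i]:  13  9  7 12 15 13  1  1  6
S:     13  9  7 21 36 34  1  1  7
Maximum is 36 (e.g. 9 + 12 + 15).

36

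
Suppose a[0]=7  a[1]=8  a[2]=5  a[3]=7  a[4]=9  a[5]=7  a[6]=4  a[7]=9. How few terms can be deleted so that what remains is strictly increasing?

Fewest deletions = n − (longest strictly increasing subsequence).
i:     0 1 2 3 4 5 6 7
a[i]:  7 8 5 7 9 7 4 9
dp:    1 2 1 2 3 2 1 3
max dp = 3, so deletions = 8 − 3 = 5.

5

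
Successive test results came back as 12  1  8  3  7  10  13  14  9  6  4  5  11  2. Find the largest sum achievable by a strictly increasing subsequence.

Let S[i] be the best sum of a strictly increasing subsequence ending at i:
i:      1  2  3  4  5  6  7  8  9 10 11 12 13 14
a[i]:  12  1  8  3  7 10 13 14  9  6  4  5 11  2
S:     12  1  9  4 11 21 34 48 20 10  8 13 32  3
Maximum is 48 (e.g. 1 + 3 + 7 + 10 + 13 + 14).

48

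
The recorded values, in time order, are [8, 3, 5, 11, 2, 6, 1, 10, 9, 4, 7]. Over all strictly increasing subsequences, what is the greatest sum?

24

Let S[i] be the best sum of a strictly increasing subsequence ending at i:
i:      1  2  3  4  5  6  7  8  9 10 11
a[i]:   8  3  5 11  2  6  1 10  9  4  7
S:      8  3  8 19  2 14  1 24 23  7 21
Maximum is 24 (e.g. 3 + 5 + 6 + 10).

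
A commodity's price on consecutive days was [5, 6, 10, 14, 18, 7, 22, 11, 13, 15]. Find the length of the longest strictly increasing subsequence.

Let dp[i] be the length of the longest such subsequence ending at index i:
i:      1  2  3  4  5  6  7  8  9 10
a[i]:   5  6 10 14 18  7 22 11 13 15
dp:     1  2  3  4  5  3  6  4  5  6
Maximum dp value is 6.

6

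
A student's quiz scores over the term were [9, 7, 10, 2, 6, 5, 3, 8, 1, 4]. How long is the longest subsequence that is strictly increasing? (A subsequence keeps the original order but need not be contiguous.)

Let dp[i] be the length of the longest such subsequence ending at index i:
i:      1  2  3  4  5  6  7  8  9 10
a[i]:   9  7 10  2  6  5  3  8  1  4
dp:     1  1  2  1  2  2  2  3  1  3
Maximum dp value is 3.

3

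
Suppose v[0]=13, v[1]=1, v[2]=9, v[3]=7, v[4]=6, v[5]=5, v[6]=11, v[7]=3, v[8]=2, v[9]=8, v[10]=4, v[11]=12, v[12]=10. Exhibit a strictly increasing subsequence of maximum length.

1, 9, 11, 12

Patience tails give the LIS length; then backtrack through the dp parents:
13 → extends → [13]
1 → replaces 13 → [1]
9 → extends → [1, 9]
7 → replaces 9 → [1, 7]
6 → replaces 7 → [1, 6]
5 → replaces 6 → [1, 5]
11 → extends → [1, 5, 11]
3 → replaces 5 → [1, 3, 11]
2 → replaces 3 → [1, 2, 11]
8 → replaces 11 → [1, 2, 8]
4 → replaces 8 → [1, 2, 4]
12 → extends → [1, 2, 4, 12]
10 → replaces 12 → [1, 2, 4, 10]
Length 4; one witness is 1, 9, 11, 12.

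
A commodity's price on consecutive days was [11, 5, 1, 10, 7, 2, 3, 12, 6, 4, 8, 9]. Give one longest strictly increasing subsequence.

Patience tails give the LIS length; then backtrack through the dp parents:
11 → extends → [11]
5 → replaces 11 → [5]
1 → replaces 5 → [1]
10 → extends → [1, 10]
7 → replaces 10 → [1, 7]
2 → replaces 7 → [1, 2]
3 → extends → [1, 2, 3]
12 → extends → [1, 2, 3, 12]
6 → replaces 12 → [1, 2, 3, 6]
4 → replaces 6 → [1, 2, 3, 4]
8 → extends → [1, 2, 3, 4, 8]
9 → extends → [1, 2, 3, 4, 8, 9]
Length 6; one witness is 1, 2, 3, 6, 8, 9.

1, 2, 3, 6, 8, 9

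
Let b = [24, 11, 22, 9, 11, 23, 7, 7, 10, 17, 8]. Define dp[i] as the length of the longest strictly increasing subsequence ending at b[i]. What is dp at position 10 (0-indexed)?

2

dp[i] = 1 + max{dp[j] : j<i, b[j]<b[i]} (or 1 if no such j):
i:      0  1  2  3  4  5  6  7  8  9 10
b[i]:  24 11 22  9 11 23  7  7 10 17  8
dp:     1  1  2  1  2  3  1  1  2  3  2
At index 10 the value is 2.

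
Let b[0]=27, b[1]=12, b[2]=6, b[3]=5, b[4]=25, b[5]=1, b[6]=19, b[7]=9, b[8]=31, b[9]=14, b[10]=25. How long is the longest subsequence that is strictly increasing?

Track the smallest tail for each achievable length (strict):
27 → extends → [27]
12 → replaces 27 → [12]
6 → replaces 12 → [6]
5 → replaces 6 → [5]
25 → extends → [5, 25]
1 → replaces 5 → [1, 25]
19 → replaces 25 → [1, 19]
9 → replaces 19 → [1, 9]
31 → extends → [1, 9, 31]
14 → replaces 31 → [1, 9, 14]
25 → extends → [1, 9, 14, 25]
Four tails, so the longest strictly increasing subsequence has length 4 (e.g. 6, 9, 14, 25).

4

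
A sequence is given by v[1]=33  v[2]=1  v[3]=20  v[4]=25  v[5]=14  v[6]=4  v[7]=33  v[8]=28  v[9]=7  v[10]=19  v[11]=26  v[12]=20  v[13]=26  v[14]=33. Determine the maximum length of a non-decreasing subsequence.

Let dp[i] be the length of the longest such subsequence ending at index i:
i:      1  2  3  4  5  6  7  8  9 10 11 12 13 14
v[i]:  33  1 20 25 14  4 33 28  7 19 26 20 26 33
dp:     1  1  2  3  2  2  4  4  3  4  5  5  6  7
Maximum dp value is 7.

7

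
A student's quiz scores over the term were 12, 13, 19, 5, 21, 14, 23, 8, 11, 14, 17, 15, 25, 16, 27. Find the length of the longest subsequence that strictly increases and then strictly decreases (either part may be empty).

inc[i] = longest strictly increasing subsequence ending at i; dec[i] = longest strictly decreasing subsequence starting at i:
i:      1  2  3  4  5  6  7  8  9 10 11 12 13 14 15
a[i]:  12 13 19  5 21 14 23  8 11 14 17 15 25 16 27
inc:    1  2  3  1  4  3  5  2  3  4  5  5  6  6  7
dec:    2  2  3  1  3  2  3  1  1  1  2  1  2  1  1
Best peak at i=7 (value 23): inc=5, dec=3, length 5+3−1 = 7.

7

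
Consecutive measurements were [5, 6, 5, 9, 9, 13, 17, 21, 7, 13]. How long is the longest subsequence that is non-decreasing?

7

Let dp[i] be the length of the longest such subsequence ending at index i:
i:      1  2  3  4  5  6  7  8  9 10
a[i]:   5  6  5  9  9 13 17 21  7 13
dp:     1  2  2  3  4  5  6  7  3  6
Maximum dp value is 7.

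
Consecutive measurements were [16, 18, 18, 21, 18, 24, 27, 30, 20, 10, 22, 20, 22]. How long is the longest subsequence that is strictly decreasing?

3

Negate each value so 'decreasing' becomes 'increasing', then run patience tails on the negated sequence:
-16 → extends → [-16]
-18 → replaces -16 → [-18]
-18 → already a tail → [-18]
-21 → replaces -18 → [-21]
-18 → extends → [-21, -18]
-24 → replaces -21 → [-24, -18]
-27 → replaces -24 → [-27, -18]
-30 → replaces -27 → [-30, -18]
-20 → replaces -18 → [-30, -20]
-10 → extends → [-30, -20, -10]
-22 → replaces -20 → [-30, -22, -10]
-20 → replaces -10 → [-30, -22, -20]
-22 → already a tail → [-30, -22, -20]
Three tails, so the longest strictly decreasing subsequence of the original has length 3.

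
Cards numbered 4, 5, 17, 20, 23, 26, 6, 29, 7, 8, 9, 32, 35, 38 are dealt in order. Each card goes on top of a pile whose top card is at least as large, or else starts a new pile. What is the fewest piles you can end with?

10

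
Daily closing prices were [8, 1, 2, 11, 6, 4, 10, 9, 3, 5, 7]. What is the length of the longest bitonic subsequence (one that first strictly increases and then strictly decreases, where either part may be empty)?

6

inc[i] = longest strictly increasing subsequence ending at i; dec[i] = longest strictly decreasing subsequence starting at i:
i:      1  2  3  4  5  6  7  8  9 10 11
a[i]:   8  1  2 11  6  4 10  9  3  5  7
inc:    1  1  2  3  3  3  4  4  3  4  5
dec:    4  1  1  4  3  2  3  2  1  1  1
Best peak at i=4 (value 11): inc=3, dec=4, length 3+4−1 = 6.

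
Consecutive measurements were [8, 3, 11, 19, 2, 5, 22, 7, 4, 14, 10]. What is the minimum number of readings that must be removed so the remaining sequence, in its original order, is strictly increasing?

Fewest deletions = n − (longest strictly increasing subsequence).
i:      1  2  3  4  5  6  7  8  9 10 11
a[i]:   8  3 11 19  2  5 22  7  4 14 10
dp:     1  1  2  3  1  2  4  3  2  4  4
max dp = 4, so deletions = 11 − 4 = 7.

7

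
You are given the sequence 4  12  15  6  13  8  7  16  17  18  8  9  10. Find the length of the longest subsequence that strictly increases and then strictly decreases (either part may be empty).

inc[i] = longest strictly increasing subsequence ending at i; dec[i] = longest strictly decreasing subsequence starting at i:
i:      1  2  3  4  5  6  7  8  9 10 11 12 13
a[i]:   4 12 15  6 13  8  7 16 17 18  8  9 10
inc:    1  2  3  2  3  3  3  4  5  6  4  5  6
dec:    1  3  4  1  3  2  1  2  2  2  1  1  1
Best peak at i=10 (value 18): inc=6, dec=2, length 6+2−1 = 7.

7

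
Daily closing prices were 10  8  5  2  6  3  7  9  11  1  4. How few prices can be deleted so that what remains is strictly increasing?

Fewest deletions = n − (longest strictly increasing subsequence).
Patience tails:
10 → extends → [10]
8 → replaces 10 → [8]
5 → replaces 8 → [5]
2 → replaces 5 → [2]
6 → extends → [2, 6]
3 → replaces 6 → [2, 3]
7 → extends → [2, 3, 7]
9 → extends → [2, 3, 7, 9]
11 → extends → [2, 3, 7, 9, 11]
1 → replaces 2 → [1, 3, 7, 9, 11]
4 → replaces 7 → [1, 3, 4, 9, 11]
Longest strictly increasing subsequence has length 5, so deletions = 11 − 5 = 6.

6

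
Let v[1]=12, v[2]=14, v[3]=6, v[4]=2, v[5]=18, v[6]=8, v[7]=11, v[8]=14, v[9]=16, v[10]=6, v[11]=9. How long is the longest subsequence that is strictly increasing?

Track the smallest tail for each achievable length (strict):
12 → extends → [12]
14 → extends → [12, 14]
6 → replaces 12 → [6, 14]
2 → replaces 6 → [2, 14]
18 → extends → [2, 14, 18]
8 → replaces 14 → [2, 8, 18]
11 → replaces 18 → [2, 8, 11]
14 → extends → [2, 8, 11, 14]
16 → extends → [2, 8, 11, 14, 16]
6 → replaces 8 → [2, 6, 11, 14, 16]
9 → replaces 11 → [2, 6, 9, 14, 16]
Five tails, so the longest strictly increasing subsequence has length 5 (e.g. 6, 8, 11, 14, 16).

5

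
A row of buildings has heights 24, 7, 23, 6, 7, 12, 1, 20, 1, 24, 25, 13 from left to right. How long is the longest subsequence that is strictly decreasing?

Negate each value so 'decreasing' becomes 'increasing', then run patience tails on the negated sequence:
-24 → extends → [-24]
-7 → extends → [-24, -7]
-23 → replaces -7 → [-24, -23]
-6 → extends → [-24, -23, -6]
-7 → replaces -6 → [-24, -23, -7]
-12 → replaces -7 → [-24, -23, -12]
-1 → extends → [-24, -23, -12, -1]
-20 → replaces -12 → [-24, -23, -20, -1]
-1 → already a tail → [-24, -23, -20, -1]
-24 → already a tail → [-24, -23, -20, -1]
-25 → replaces -24 → [-25, -23, -20, -1]
-13 → replaces -1 → [-25, -23, -20, -13]
Four tails, so the longest strictly decreasing subsequence of the original has length 4.

4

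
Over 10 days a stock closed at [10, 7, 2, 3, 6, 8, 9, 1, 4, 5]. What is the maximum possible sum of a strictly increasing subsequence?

Let S[i] be the best sum of a strictly increasing subsequence ending at i:
i:      1  2  3  4  5  6  7  8  9 10
a[i]:  10  7  2  3  6  8  9  1  4  5
S:     10  7  2  5 11 19 28  1  9 14
Maximum is 28 (e.g. 2 + 3 + 6 + 8 + 9).

28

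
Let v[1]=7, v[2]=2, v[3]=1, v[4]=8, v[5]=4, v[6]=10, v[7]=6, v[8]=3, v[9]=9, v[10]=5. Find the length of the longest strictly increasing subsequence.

Let dp[i] be the length of the longest such subsequence ending at index i:
i:      1  2  3  4  5  6  7  8  9 10
v[i]:   7  2  1  8  4 10  6  3  9  5
dp:     1  1  1  2  2  3  3  2  4  3
Maximum dp value is 4.

4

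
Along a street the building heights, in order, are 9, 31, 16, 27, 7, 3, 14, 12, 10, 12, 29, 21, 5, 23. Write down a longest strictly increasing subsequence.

9, 10, 12, 21, 23

Patience tails give the LIS length; then backtrack through the dp parents:
9 → extends → [9]
31 → extends → [9, 31]
16 → replaces 31 → [9, 16]
27 → extends → [9, 16, 27]
7 → replaces 9 → [7, 16, 27]
3 → replaces 7 → [3, 16, 27]
14 → replaces 16 → [3, 14, 27]
12 → replaces 14 → [3, 12, 27]
10 → replaces 12 → [3, 10, 27]
12 → replaces 27 → [3, 10, 12]
29 → extends → [3, 10, 12, 29]
21 → replaces 29 → [3, 10, 12, 21]
5 → replaces 10 → [3, 5, 12, 21]
23 → extends → [3, 5, 12, 21, 23]
Length 5; one witness is 9, 10, 12, 21, 23.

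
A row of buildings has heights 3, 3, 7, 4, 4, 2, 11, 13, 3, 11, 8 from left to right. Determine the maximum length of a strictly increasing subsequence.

Let dp[i] be the length of the longest such subsequence ending at index i:
i:      1  2  3  4  5  6  7  8  9 10 11
a[i]:   3  3  7  4  4  2 11 13  3 11  8
dp:     1  1  2  2  2  1  3  4  2  3  3
Maximum dp value is 4.

4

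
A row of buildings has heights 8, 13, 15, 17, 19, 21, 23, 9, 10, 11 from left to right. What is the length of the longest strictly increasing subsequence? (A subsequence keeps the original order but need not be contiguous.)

7

Track the smallest tail for each achievable length (strict):
8 → extends → [8]
13 → extends → [8, 13]
15 → extends → [8, 13, 15]
17 → extends → [8, 13, 15, 17]
19 → extends → [8, 13, 15, 17, 19]
21 → extends → [8, 13, 15, 17, 19, 21]
23 → extends → [8, 13, 15, 17, 19, 21, 23]
9 → replaces 13 → [8, 9, 15, 17, 19, 21, 23]
10 → replaces 15 → [8, 9, 10, 17, 19, 21, 23]
11 → replaces 17 → [8, 9, 10, 11, 19, 21, 23]
Seven tails, so the longest strictly increasing subsequence has length 7 (e.g. 8, 13, 15, 17, 19, 21, 23).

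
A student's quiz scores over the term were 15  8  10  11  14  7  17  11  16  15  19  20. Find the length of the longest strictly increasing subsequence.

Track the smallest tail for each achievable length (strict):
15 → extends → [15]
8 → replaces 15 → [8]
10 → extends → [8, 10]
11 → extends → [8, 10, 11]
14 → extends → [8, 10, 11, 14]
7 → replaces 8 → [7, 10, 11, 14]
17 → extends → [7, 10, 11, 14, 17]
11 → already a tail → [7, 10, 11, 14, 17]
16 → replaces 17 → [7, 10, 11, 14, 16]
15 → replaces 16 → [7, 10, 11, 14, 15]
19 → extends → [7, 10, 11, 14, 15, 19]
20 → extends → [7, 10, 11, 14, 15, 19, 20]
Seven tails, so the longest strictly increasing subsequence has length 7 (e.g. 8, 10, 11, 14, 17, 19, 20).

7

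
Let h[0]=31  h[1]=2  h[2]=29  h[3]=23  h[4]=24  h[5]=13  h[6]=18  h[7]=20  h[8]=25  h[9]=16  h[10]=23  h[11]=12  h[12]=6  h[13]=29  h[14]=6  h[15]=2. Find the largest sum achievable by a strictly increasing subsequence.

107

Let S[i] be the best sum of a strictly increasing subsequence ending at i:
i:       0   1   2   3   4   5   6   7   8   9  10  11  12  13  14  15
h[i]:   31   2  29  23  24  13  18  20  25  16  23  12   6  29   6   2
S:      31   2  31  25  49  15  33  53  78  31  76  14   8 107   8   2
Maximum is 107 (e.g. 2 + 13 + 18 + 20 + 25 + 29).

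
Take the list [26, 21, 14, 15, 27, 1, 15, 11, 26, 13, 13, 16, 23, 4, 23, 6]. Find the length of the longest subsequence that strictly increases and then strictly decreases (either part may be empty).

inc[i] = longest strictly increasing subsequence ending at i; dec[i] = longest strictly decreasing subsequence starting at i:
i:      1  2  3  4  5  6  7  8  9 10 11 12 13 14 15 16
a[i]:  26 21 14 15 27  1 15 11 26 13 13 16 23  4 23  6
inc:    1  1  1  2  3  1  2  2  3  3  3  4  5  2  5  3
dec:    5  4  3  3  4  1  3  2  3  2  2  2  2  1  2  1
Best peak at i=5 (value 27): inc=3, dec=4, length 3+4−1 = 6.

6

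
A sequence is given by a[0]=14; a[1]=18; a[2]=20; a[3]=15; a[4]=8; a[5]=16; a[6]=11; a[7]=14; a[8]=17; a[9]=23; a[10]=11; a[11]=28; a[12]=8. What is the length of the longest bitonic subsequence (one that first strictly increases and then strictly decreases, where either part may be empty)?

7

inc[i] = longest strictly increasing subsequence ending at i; dec[i] = longest strictly decreasing subsequence starting at i:
i:      0  1  2  3  4  5  6  7  8  9 10 11 12
a[i]:  14 18 20 15  8 16 11 14 17 23 11 28  8
inc:    1  2  3  2  1  3  2  3  4  5  2  6  1
dec:    3  5  5  4  1  4  2  3  3  3  2  2  1
Best peak at i=2 (value 20): inc=3, dec=5, length 3+5−1 = 7.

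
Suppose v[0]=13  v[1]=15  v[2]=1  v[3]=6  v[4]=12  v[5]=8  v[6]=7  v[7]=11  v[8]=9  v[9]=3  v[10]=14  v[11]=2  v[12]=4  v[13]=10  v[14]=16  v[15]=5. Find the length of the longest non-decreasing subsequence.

6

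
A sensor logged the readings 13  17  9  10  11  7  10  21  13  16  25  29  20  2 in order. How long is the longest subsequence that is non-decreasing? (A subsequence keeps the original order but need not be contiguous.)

Let dp[i] be the length of the longest such subsequence ending at index i:
i:      1  2  3  4  5  6  7  8  9 10 11 12 13 14
a[i]:  13 17  9 10 11  7 10 21 13 16 25 29 20  2
dp:     1  2  1  2  3  1  3  4  4  5  6  7  6  1
Maximum dp value is 7.

7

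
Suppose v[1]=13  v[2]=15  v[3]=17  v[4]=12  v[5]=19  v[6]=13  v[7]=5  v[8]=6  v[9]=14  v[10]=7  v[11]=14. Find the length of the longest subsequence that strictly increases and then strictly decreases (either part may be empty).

6

inc[i] = longest strictly increasing subsequence ending at i; dec[i] = longest strictly decreasing subsequence starting at i:
i:      1  2  3  4  5  6  7  8  9 10 11
v[i]:  13 15 17 12 19 13  5  6 14  7 14
inc:    1  2  3  1  4  2  1  2  3  3  4
dec:    3  3  3  2  3  2  1  1  2  1  1
Best peak at i=5 (value 19): inc=4, dec=3, length 4+3−1 = 6.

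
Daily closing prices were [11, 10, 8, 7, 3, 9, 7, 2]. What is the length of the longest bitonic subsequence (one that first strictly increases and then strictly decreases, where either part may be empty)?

inc[i] = longest strictly increasing subsequence ending at i; dec[i] = longest strictly decreasing subsequence starting at i:
i:      1  2  3  4  5  6  7  8
a[i]:  11 10  8  7  3  9  7  2
inc:    1  1  1  1  1  2  2  1
dec:    6  5  4  3  2  3  2  1
Best peak at i=1 (value 11): inc=1, dec=6, length 1+6−1 = 6.

6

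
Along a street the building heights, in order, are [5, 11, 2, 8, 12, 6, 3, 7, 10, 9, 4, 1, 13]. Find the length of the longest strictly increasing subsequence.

Let dp[i] be the length of the longest such subsequence ending at index i:
i:      1  2  3  4  5  6  7  8  9 10 11 12 13
a[i]:   5 11  2  8 12  6  3  7 10  9  4  1 13
dp:     1  2  1  2  3  2  2  3  4  4  3  1  5
Maximum dp value is 5.

5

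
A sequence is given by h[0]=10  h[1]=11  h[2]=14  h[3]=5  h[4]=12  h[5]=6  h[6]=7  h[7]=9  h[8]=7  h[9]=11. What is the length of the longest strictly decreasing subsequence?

Let dp[i] be the longest strictly decreasing subsequence ending at i:
i:      0  1  2  3  4  5  6  7  8  9
h[i]:  10 11 14  5 12  6  7  9  7 11
dp:     1  1  1  2  2  3  3  3  4  3
Maximum is 4.

4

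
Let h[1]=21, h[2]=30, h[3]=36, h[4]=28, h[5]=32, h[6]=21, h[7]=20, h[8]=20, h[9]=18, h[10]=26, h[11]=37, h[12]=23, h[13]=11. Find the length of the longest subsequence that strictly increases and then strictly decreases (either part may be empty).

inc[i] = longest strictly increasing subsequence ending at i; dec[i] = longest strictly decreasing subsequence starting at i:
i:      1  2  3  4  5  6  7  8  9 10 11 12 13
h[i]:  21 30 36 28 32 21 20 20 18 26 37 23 11
inc:    1  2  3  2  3  1  1  1  1  2  4  2  1
dec:    4  6  6  5  5  4  3  3  2  3  3  2  1
Best peak at i=3 (value 36): inc=3, dec=6, length 3+6−1 = 8.

8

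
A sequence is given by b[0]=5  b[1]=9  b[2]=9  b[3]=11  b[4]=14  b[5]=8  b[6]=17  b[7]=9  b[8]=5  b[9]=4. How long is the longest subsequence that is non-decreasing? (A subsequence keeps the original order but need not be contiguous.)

6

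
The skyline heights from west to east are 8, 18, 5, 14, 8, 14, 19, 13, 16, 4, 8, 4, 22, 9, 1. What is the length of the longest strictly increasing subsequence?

Let dp[i] be the length of the longest such subsequence ending at index i:
i:      1  2  3  4  5  6  7  8  9 10 11 12 13 14 15
a[i]:   8 18  5 14  8 14 19 13 16  4  8  4 22  9  1
dp:     1  2  1  2  2  3  4  3  4  1  2  1  5  3  1
Maximum dp value is 5.

5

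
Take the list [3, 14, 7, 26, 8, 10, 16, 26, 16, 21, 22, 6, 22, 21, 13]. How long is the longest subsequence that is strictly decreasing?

4

Let dp[i] be the longest strictly decreasing subsequence ending at i:
i:      1  2  3  4  5  6  7  8  9 10 11 12 13 14 15
a[i]:   3 14  7 26  8 10 16 26 16 21 22  6 22 21 13
dp:     1  1  2  1  2  2  2  1  2  2  2  3  2  3  4
Maximum is 4.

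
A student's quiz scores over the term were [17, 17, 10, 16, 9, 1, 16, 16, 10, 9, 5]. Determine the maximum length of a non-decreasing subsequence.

4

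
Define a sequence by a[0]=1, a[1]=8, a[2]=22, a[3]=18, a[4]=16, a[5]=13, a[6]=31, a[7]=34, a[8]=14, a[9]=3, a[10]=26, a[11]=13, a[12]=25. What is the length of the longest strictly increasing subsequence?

Track the smallest tail for each achievable length (strict):
1 → extends → [1]
8 → extends → [1, 8]
22 → extends → [1, 8, 22]
18 → replaces 22 → [1, 8, 18]
16 → replaces 18 → [1, 8, 16]
13 → replaces 16 → [1, 8, 13]
31 → extends → [1, 8, 13, 31]
34 → extends → [1, 8, 13, 31, 34]
14 → replaces 31 → [1, 8, 13, 14, 34]
3 → replaces 8 → [1, 3, 13, 14, 34]
26 → replaces 34 → [1, 3, 13, 14, 26]
13 → already a tail → [1, 3, 13, 14, 26]
25 → replaces 26 → [1, 3, 13, 14, 25]
Five tails, so the longest strictly increasing subsequence has length 5 (e.g. 1, 8, 22, 31, 34).

5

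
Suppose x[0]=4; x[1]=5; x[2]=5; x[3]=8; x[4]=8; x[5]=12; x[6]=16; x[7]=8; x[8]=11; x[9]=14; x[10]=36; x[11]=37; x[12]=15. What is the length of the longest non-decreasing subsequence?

10

Let dp[i] be the length of the longest such subsequence ending at index i:
i:      0  1  2  3  4  5  6  7  8  9 10 11 12
x[i]:   4  5  5  8  8 12 16  8 11 14 36 37 15
dp:     1  2  3  4  5  6  7  6  7  8  9 10  9
Maximum dp value is 10.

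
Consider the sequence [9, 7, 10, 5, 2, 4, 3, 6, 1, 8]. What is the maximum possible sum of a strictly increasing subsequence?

Let S[i] be the best sum of a strictly increasing subsequence ending at i:
i:      1  2  3  4  5  6  7  8  9 10
a[i]:   9  7 10  5  2  4  3  6  1  8
S:      9  7 19  5  2  6  5 12  1 20
Maximum is 20 (e.g. 2 + 4 + 6 + 8).

20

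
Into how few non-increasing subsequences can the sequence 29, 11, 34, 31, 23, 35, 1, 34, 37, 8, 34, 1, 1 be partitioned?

4

Place each on the leftmost legal pile:
29 → new pile 1 (tops now [29])
11 → pile 1 (tops now [11])
34 → new pile 2 (tops now [11, 34])
31 → pile 2 (tops now [11, 31])
23 → pile 2 (tops now [11, 23])
35 → new pile 3 (tops now [11, 23, 35])
1 → pile 1 (tops now [1, 23, 35])
34 → pile 3 (tops now [1, 23, 34])
37 → new pile 4 (tops now [1, 23, 34, 37])
8 → pile 2 (tops now [1, 8, 34, 37])
34 → pile 3 (tops now [1, 8, 34, 37])
1 → pile 1 (tops now [1, 8, 34, 37])
1 → pile 1 (tops now [1, 8, 34, 37])
Four piles.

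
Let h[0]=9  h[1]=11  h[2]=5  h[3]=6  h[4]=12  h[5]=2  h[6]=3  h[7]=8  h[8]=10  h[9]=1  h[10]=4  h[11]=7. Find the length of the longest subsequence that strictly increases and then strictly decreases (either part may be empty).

inc[i] = longest strictly increasing subsequence ending at i; dec[i] = longest strictly decreasing subsequence starting at i:
i:      0  1  2  3  4  5  6  7  8  9 10 11
h[i]:   9 11  5  6 12  2  3  8 10  1  4  7
inc:    1  2  1  2  3  1  2  3  4  1  3  4
dec:    4  4  3  3  3  2  2  2  2  1  1  1
Best peak at i=1 (value 11): inc=2, dec=4, length 2+4−1 = 5.

5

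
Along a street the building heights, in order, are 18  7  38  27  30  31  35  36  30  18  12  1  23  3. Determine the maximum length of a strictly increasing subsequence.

6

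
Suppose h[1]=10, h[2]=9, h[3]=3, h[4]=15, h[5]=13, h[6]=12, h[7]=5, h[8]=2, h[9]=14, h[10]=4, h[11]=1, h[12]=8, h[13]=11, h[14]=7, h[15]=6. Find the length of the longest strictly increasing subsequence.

4

Let dp[i] be the length of the longest such subsequence ending at index i:
i:      1  2  3  4  5  6  7  8  9 10 11 12 13 14 15
h[i]:  10  9  3 15 13 12  5  2 14  4  1  8 11  7  6
dp:     1  1  1  2  2  2  2  1  3  2  1  3  4  3  3
Maximum dp value is 4.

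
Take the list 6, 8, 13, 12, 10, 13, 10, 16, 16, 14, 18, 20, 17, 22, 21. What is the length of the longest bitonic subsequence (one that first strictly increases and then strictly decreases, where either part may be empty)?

inc[i] = longest strictly increasing subsequence ending at i; dec[i] = longest strictly decreasing subsequence starting at i:
i:      1  2  3  4  5  6  7  8  9 10 11 12 13 14 15
a[i]:   6  8 13 12 10 13 10 16 16 14 18 20 17 22 21
inc:    1  2  3  3  3  4  3  5  5  5  6  7  6  8  8
dec:    1  1  3  2  1  2  1  2  2  1  2  2  1  2  1
Best peak at i=14 (value 22): inc=8, dec=2, length 8+2−1 = 9.

9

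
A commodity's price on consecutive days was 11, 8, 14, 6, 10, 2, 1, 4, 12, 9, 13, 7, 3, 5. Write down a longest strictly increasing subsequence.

8, 10, 12, 13

Patience tails give the LIS length; then backtrack through the dp parents:
11 → extends → [11]
8 → replaces 11 → [8]
14 → extends → [8, 14]
6 → replaces 8 → [6, 14]
10 → replaces 14 → [6, 10]
2 → replaces 6 → [2, 10]
1 → replaces 2 → [1, 10]
4 → replaces 10 → [1, 4]
12 → extends → [1, 4, 12]
9 → replaces 12 → [1, 4, 9]
13 → extends → [1, 4, 9, 13]
7 → replaces 9 → [1, 4, 7, 13]
3 → replaces 4 → [1, 3, 7, 13]
5 → replaces 7 → [1, 3, 5, 13]
Length 4; one witness is 8, 10, 12, 13.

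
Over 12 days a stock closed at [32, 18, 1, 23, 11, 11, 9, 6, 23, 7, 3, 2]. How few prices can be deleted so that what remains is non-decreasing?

Fewest deletions = n − (longest non-decreasing subsequence).
Patience tails:
32 → extends → [32]
18 → replaces 32 → [18]
1 → replaces 18 → [1]
23 → extends → [1, 23]
11 → replaces 23 → [1, 11]
11 → extends → [1, 11, 11]
9 → replaces 11 → [1, 9, 11]
6 → replaces 9 → [1, 6, 11]
23 → extends → [1, 6, 11, 23]
7 → replaces 11 → [1, 6, 7, 23]
3 → replaces 6 → [1, 3, 7, 23]
2 → replaces 3 → [1, 2, 7, 23]
Longest non-decreasing subsequence has length 4, so deletions = 12 − 4 = 8.

8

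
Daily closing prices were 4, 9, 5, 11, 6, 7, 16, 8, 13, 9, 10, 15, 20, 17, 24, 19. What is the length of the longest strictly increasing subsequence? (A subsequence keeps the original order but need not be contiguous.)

Track the smallest tail for each achievable length (strict):
4 → extends → [4]
9 → extends → [4, 9]
5 → replaces 9 → [4, 5]
11 → extends → [4, 5, 11]
6 → replaces 11 → [4, 5, 6]
7 → extends → [4, 5, 6, 7]
16 → extends → [4, 5, 6, 7, 16]
8 → replaces 16 → [4, 5, 6, 7, 8]
13 → extends → [4, 5, 6, 7, 8, 13]
9 → replaces 13 → [4, 5, 6, 7, 8, 9]
10 → extends → [4, 5, 6, 7, 8, 9, 10]
15 → extends → [4, 5, 6, 7, 8, 9, 10, 15]
20 → extends → [4, 5, 6, 7, 8, 9, 10, 15, 20]
17 → replaces 20 → [4, 5, 6, 7, 8, 9, 10, 15, 17]
24 → extends → [4, 5, 6, 7, 8, 9, 10, 15, 17, 24]
19 → replaces 24 → [4, 5, 6, 7, 8, 9, 10, 15, 17, 19]
Ten tails, so the longest strictly increasing subsequence has length 10 (e.g. 4, 5, 6, 7, 8, 9, 10, 15, 20, 24).

10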